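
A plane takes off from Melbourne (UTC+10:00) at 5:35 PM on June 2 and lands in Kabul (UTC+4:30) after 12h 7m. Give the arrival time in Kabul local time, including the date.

12:12 AM on Jun 3

Kabul is 5:30 behind Melbourne.
After 12 hours and 7 minutes it is 5:42 AM (Jun 3) in Melbourne.
Shift by the zone difference: 5:42 AM − 5:30 = 12:12 AM on Jun 3 in Kabul.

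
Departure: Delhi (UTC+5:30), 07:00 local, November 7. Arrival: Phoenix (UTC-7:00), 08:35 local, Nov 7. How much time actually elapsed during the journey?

Departure in UTC: 07:00 − 5:30 = 01:30 on Nov 7.
Arrival in UTC: 08:35 + 7:00 = 15:35 on Nov 7.
Elapsed = 15:35 − 01:30 = 14 hours 5 minutes.

14 hours 5 minutes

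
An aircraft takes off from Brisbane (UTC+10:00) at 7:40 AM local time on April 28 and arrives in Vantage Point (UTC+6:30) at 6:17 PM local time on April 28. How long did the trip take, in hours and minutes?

14 hours 7 minutes

Departure in UTC: 7:40 AM − 10:00 = 9:40 PM on Apr 27.
Arrival in UTC: 6:17 PM − 6:30 = 11:47 AM on Apr 28.
Elapsed = 11:47 AM − 9:40 PM (+1 day) = 14 hours 7 minutes.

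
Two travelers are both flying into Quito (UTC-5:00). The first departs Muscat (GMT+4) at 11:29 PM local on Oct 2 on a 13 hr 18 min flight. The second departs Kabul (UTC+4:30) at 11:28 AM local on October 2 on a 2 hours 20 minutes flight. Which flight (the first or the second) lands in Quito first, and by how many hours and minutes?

the second, by 23 hours 29 minutes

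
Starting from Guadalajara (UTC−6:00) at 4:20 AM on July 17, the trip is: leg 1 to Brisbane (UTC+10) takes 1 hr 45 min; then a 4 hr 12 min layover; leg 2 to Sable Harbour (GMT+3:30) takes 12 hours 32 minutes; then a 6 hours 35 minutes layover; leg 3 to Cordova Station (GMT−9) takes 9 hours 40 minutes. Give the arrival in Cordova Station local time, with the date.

Convert departure to UTC: 4:20 AM + 6:00 = 10:20 AM UTC on Jul 17.
Add 1 hour and 45 minutes leg 1 → 12:05 PM UTC.
Add 4 hours 12 minutes layover in Brisbane → 4:17 PM UTC.
Add 12 hours and 32 minutes leg 2 → 4:49 AM UTC (Jul 18).
Add 6 hours and 35 minutes layover in Sable Harbour → 11:24 AM UTC.
Add 9 hours 40 minutes leg 3 → 9:04 PM UTC.
Cordova Station is UTC−9:00, so local arrival = 9:04 PM − 9:00 = 12:04 PM on Jul 18.

12:04 PM on July 18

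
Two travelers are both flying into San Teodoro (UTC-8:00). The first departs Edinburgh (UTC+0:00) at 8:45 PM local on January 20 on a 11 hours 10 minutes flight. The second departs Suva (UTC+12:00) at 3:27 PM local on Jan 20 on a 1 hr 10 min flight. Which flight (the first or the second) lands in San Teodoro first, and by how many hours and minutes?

the second, by 27 hours 18 minutes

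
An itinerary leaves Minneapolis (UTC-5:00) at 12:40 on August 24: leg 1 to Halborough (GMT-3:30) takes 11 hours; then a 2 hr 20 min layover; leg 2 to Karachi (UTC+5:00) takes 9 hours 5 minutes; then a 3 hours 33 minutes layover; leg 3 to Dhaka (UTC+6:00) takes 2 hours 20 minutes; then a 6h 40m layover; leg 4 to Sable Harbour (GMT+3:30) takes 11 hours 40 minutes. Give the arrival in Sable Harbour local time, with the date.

19:48 on August 26

Convert departure to UTC: 12:40 + 5:00 = 17:40 UTC on Aug 24.
Add 11 hours leg 1 → 04:40 UTC (Aug 25).
Add 2 hours 20 minutes layover in Halborough → 07:00 UTC.
Add 9 hours and 5 minutes leg 2 → 16:05 UTC.
Add 3 hours 33 minutes layover in Karachi → 19:38 UTC.
Add 2 hours 20 minutes leg 3 → 21:58 UTC.
Add 6 hours 40 minutes layover in Dhaka → 04:38 UTC (Aug 26).
Add 11 hours and 40 minutes leg 4 → 16:18 UTC.
Sable Harbour is UTC+3:30, so local arrival = 16:18 + 3:30 = 19:48 on Aug 26.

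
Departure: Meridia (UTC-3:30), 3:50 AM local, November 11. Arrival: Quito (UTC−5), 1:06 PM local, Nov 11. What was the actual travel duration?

10 hours 46 minutes

Departure in UTC: 3:50 AM + 3:30 = 7:20 AM on Nov 11.
Arrival in UTC: 1:06 PM + 5:00 = 6:06 PM on Nov 11.
Elapsed = 6:06 PM − 7:20 AM = 10 hours 46 minutes.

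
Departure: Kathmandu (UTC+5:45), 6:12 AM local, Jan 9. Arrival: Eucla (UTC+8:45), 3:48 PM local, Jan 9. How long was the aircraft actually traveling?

Eucla is 3:00 ahead of Kathmandu.
Clock-face elapsed time (ignoring zones) is 9 hours 36 minutes.
Actual elapsed = 9 hours 36 minutes − 3:00 = 6 hours 36 minutes.

6 hours 36 minutes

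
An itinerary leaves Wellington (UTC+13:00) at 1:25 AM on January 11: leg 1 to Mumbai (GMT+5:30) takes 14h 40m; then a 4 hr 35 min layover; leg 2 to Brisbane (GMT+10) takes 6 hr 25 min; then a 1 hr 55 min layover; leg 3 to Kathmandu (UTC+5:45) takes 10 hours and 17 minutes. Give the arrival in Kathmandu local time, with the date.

8:02 AM on January 12

Convert departure to UTC: 1:25 AM − 13:00 = 12:25 PM UTC on Jan 10.
Add 14 hours and 40 minutes leg 1 → 3:05 AM UTC (Jan 11).
Add 4 hours and 35 minutes layover in Mumbai → 7:40 AM UTC.
Add 6 hours and 25 minutes leg 2 → 2:05 PM UTC.
Add 1 hour 55 minutes layover in Brisbane → 4:00 PM UTC.
Add 10 hours 17 minutes leg 3 → 2:17 AM UTC (Jan 12).
Kathmandu is UTC+5:45, so local arrival = 2:17 AM + 5:45 = 8:02 AM on Jan 12.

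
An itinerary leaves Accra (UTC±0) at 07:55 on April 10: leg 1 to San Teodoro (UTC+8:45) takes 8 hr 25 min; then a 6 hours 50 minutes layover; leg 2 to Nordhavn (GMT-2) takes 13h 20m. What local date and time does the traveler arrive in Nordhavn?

10:30 on April 11

Accra is at UTC+0, so departure is already 07:55 UTC on Apr 10.
Add 8 hours 25 minutes leg 1 → 16:20 UTC.
Add 6 hours 50 minutes layover in San Teodoro → 23:10 UTC.
Add 13 hours and 20 minutes leg 2 → 12:30 UTC (Apr 11).
Nordhavn is UTC−2:00, so local arrival = 12:30 − 2:00 = 10:30 on Apr 11.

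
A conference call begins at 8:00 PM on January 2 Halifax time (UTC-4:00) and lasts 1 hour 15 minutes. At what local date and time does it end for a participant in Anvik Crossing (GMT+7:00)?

8:15 AM on January 3

Convert start to UTC: 8:00 PM + 4:00 = 12:00 AM UTC on Jan 3.
Add 1 hour and 15 minutes duration → 1:15 AM UTC.
Anvik Crossing is UTC+7:00, so local end time = 1:15 AM + 7:00 = 8:15 AM on Jan 3.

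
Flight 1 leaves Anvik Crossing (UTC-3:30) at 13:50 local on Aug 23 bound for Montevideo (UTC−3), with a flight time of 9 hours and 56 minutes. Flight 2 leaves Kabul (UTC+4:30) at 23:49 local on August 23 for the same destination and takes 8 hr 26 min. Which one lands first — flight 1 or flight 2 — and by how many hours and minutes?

Flight 1 in UTC: 13:50 + 3:30 = 17:20 on Aug 23.
+9 hours 56 minutes → arrive 03:16 UTC on Aug 24.
Flight 2 in UTC: 23:49 − 4:30 = 19:19 on Aug 23.
+8 hours 26 minutes → arrive 03:45 UTC on Aug 24.
Flight 1 lands earlier by 29 minutes.

the first, by 29 minutes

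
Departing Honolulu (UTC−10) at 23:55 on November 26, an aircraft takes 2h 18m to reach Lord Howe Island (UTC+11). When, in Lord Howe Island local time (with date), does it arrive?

23:13 on Nov 27

Lord Howe Island is 21:00 ahead of Honolulu.
After 2 hours 18 minutes it is 02:13 (Nov 27) in Honolulu.
Shift by the zone difference: 02:13 + 21:00 = 23:13 on Nov 27 in Lord Howe Island.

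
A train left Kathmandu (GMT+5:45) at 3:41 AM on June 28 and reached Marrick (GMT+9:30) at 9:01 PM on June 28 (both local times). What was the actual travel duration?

Departure in UTC: 3:41 AM − 5:45 = 9:56 PM on Jun 27.
Arrival in UTC: 9:01 PM − 9:30 = 11:31 AM on Jun 28.
Elapsed = 11:31 AM − 9:56 PM (+1 day) = 13 hours 35 minutes.

13 hours 35 minutes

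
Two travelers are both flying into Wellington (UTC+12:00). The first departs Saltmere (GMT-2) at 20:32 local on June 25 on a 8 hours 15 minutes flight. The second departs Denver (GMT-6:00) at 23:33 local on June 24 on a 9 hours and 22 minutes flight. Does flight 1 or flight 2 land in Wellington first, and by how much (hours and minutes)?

Flight 1 in UTC: 20:32 + 2:00 = 22:32 on Jun 25.
+8 hours 15 minutes → arrive 06:47 UTC on Jun 26.
Flight 2 in UTC: 23:33 + 6:00 = 05:33 on Jun 25.
+9 hours and 22 minutes → arrive 14:55 UTC on Jun 25.
Flight 2 lands earlier by 15 hours 52 minutes.

the second, by 15 hours 52 minutes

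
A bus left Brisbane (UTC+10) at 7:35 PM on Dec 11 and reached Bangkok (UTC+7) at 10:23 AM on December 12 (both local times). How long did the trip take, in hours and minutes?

17 hours 48 minutes

Departure in UTC: 7:35 PM − 10:00 = 9:35 AM on Dec 11.
Arrival in UTC: 10:23 AM − 7:00 = 3:23 AM on Dec 12.
Elapsed = 3:23 AM − 9:35 AM (+1 day) = 17 hours 48 minutes.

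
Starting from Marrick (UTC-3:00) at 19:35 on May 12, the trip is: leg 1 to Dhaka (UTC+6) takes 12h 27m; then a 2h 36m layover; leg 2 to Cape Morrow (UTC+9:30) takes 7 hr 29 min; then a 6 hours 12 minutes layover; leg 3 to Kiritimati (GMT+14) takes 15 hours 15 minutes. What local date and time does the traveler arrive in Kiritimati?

Convert departure to UTC: 19:35 + 3:00 = 22:35 UTC on May 12.
Add 12 hours and 27 minutes leg 1 → 11:02 UTC (May 13).
Add 2 hours and 36 minutes layover in Dhaka → 13:38 UTC.
Add 7 hours and 29 minutes leg 2 → 21:07 UTC.
Add 6 hours and 12 minutes layover in Cape Morrow → 03:19 UTC (May 14).
Add 15 hours and 15 minutes leg 3 → 18:34 UTC.
Kiritimati is UTC+14:00, so local arrival = 18:34 + 14:00 = 08:34 on May 15.

08:34 on May 15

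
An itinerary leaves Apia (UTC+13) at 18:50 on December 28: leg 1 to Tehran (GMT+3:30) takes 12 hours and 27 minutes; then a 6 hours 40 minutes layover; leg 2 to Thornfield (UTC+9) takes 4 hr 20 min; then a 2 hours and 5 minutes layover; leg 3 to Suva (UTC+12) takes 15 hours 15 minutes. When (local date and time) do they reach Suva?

10:37 on December 30

Convert departure to UTC: 18:50 − 13:00 = 05:50 UTC on Dec 28.
Add 12 hours and 27 minutes leg 1 → 18:17 UTC.
Add 6 hours and 40 minutes layover in Tehran → 00:57 UTC (Dec 29).
Add 4 hours 20 minutes leg 2 → 05:17 UTC.
Add 2 hours and 5 minutes layover in Thornfield → 07:22 UTC.
Add 15 hours 15 minutes leg 3 → 22:37 UTC.
Suva is UTC+12:00, so local arrival = 22:37 + 12:00 = 10:37 on Dec 30.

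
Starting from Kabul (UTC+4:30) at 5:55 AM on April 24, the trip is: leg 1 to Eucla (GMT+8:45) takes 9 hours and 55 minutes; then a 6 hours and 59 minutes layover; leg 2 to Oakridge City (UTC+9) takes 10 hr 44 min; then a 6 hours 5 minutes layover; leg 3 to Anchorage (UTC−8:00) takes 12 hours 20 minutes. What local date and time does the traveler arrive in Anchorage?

3:28 PM on Apr 25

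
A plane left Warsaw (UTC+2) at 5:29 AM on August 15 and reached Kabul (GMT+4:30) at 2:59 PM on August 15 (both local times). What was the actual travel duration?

Departure in UTC: 5:29 AM − 2:00 = 3:29 AM on Aug 15.
Arrival in UTC: 2:59 PM − 4:30 = 10:29 AM on Aug 15.
Elapsed = 10:29 AM − 3:29 AM = 7 hours.

7 hours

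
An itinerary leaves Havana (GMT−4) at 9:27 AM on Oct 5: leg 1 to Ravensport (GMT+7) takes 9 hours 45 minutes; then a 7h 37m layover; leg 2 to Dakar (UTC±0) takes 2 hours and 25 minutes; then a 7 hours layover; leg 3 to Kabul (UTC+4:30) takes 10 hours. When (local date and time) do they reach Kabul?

6:44 AM on October 7

Convert departure to UTC: 9:27 AM + 4:00 = 1:27 PM UTC on Oct 5.
Add 9 hours and 45 minutes leg 1 → 11:12 PM UTC.
Add 7 hours 37 minutes layover in Ravensport → 6:49 AM UTC (Oct 6).
Add 2 hours and 25 minutes leg 2 → 9:14 AM UTC.
Add 7 hours layover in Dakar → 4:14 PM UTC.
Add 10 hours leg 3 → 2:14 AM UTC (Oct 7).
Kabul is UTC+4:30, so local arrival = 2:14 AM + 4:30 = 6:44 AM on Oct 7.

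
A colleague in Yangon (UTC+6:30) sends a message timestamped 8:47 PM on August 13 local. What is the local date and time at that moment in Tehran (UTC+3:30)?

5:47 PM on August 13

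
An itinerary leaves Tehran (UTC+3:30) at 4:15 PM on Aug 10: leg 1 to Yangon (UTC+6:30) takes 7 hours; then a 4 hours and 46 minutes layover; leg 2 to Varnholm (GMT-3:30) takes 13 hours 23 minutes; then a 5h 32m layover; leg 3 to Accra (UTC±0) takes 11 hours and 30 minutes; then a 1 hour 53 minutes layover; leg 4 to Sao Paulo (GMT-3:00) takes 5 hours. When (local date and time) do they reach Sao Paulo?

Convert departure to UTC: 4:15 PM − 3:30 = 12:45 PM UTC on Aug 10.
Add 7 hours leg 1 → 7:45 PM UTC.
Add 4 hours and 46 minutes layover in Yangon → 12:31 AM UTC (Aug 11).
Add 13 hours and 23 minutes leg 2 → 1:54 PM UTC.
Add 5 hours and 32 minutes layover in Varnholm → 7:26 PM UTC.
Add 11 hours 30 minutes leg 3 → 6:56 AM UTC (Aug 12).
Add 1 hour and 53 minutes layover in Accra → 8:49 AM UTC.
Add 5 hours leg 4 → 1:49 PM UTC.
Sao Paulo is UTC−3:00, so local arrival = 1:49 PM − 3:00 = 10:49 AM on Aug 12.

10:49 AM on August 12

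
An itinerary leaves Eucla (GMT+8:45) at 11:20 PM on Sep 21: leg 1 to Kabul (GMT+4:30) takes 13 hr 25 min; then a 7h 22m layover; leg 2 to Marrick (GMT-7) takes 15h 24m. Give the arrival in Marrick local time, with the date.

Convert departure to UTC: 11:20 PM − 8:45 = 2:35 PM UTC on Sep 21.
Add 13 hours 25 minutes leg 1 → 4:00 AM UTC (Sep 22).
Add 7 hours 22 minutes layover in Kabul → 11:22 AM UTC.
Add 15 hours 24 minutes leg 2 → 2:46 AM UTC (Sep 23).
Marrick is UTC−7:00, so local arrival = 2:46 AM − 7:00 = 7:46 PM on Sep 22.

7:46 PM on Sep 22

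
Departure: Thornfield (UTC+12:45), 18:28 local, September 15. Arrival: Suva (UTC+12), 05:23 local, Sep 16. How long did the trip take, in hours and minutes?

Departure in UTC: 18:28 − 12:45 = 05:43 on Sep 15.
Arrival in UTC: 05:23 − 12:00 = 17:23 on Sep 15.
Elapsed = 17:23 − 05:43 = 11 hours 40 minutes.

11 hours 40 minutes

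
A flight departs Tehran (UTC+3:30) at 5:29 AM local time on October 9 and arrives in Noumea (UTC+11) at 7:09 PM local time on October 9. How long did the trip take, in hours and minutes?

6 hours 10 minutes

Noumea is 7:30 ahead of Tehran.
Clock-face elapsed time (ignoring zones) is 13 hours 40 minutes.
Actual elapsed = 13 hours 40 minutes − 7:30 = 6 hours 10 minutes.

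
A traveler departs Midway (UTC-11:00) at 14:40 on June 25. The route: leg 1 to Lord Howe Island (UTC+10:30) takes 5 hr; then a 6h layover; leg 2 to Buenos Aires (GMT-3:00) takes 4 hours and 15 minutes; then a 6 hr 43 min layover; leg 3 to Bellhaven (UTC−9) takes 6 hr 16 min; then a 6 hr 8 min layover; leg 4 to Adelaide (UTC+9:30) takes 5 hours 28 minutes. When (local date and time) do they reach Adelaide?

Convert departure to UTC: 14:40 + 11:00 = 01:40 UTC on Jun 26.
Add 5 hours leg 1 → 06:40 UTC.
Add 6 hours layover in Lord Howe Island → 12:40 UTC.
Add 4 hours and 15 minutes leg 2 → 16:55 UTC.
Add 6 hours 43 minutes layover in Buenos Aires → 23:38 UTC.
Add 6 hours and 16 minutes leg 3 → 05:54 UTC (Jun 27).
Add 6 hours 8 minutes layover in Bellhaven → 12:02 UTC.
Add 5 hours 28 minutes leg 4 → 17:30 UTC.
Adelaide is UTC+9:30, so local arrival = 17:30 + 9:30 = 03:00 on Jun 28.

03:00 on Jun 28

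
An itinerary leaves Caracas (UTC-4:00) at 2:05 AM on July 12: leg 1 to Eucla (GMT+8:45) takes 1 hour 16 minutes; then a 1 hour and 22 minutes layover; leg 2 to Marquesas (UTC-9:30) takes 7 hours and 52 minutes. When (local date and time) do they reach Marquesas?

7:05 AM on July 12

Convert departure to UTC: 2:05 AM + 4:00 = 6:05 AM UTC on Jul 12.
Add 1 hour 16 minutes leg 1 → 7:21 AM UTC.
Add 1 hour and 22 minutes layover in Eucla → 8:43 AM UTC.
Add 7 hours and 52 minutes leg 2 → 4:35 PM UTC.
Marquesas is UTC−9:30, so local arrival = 4:35 PM − 9:30 = 7:05 AM on Jul 12.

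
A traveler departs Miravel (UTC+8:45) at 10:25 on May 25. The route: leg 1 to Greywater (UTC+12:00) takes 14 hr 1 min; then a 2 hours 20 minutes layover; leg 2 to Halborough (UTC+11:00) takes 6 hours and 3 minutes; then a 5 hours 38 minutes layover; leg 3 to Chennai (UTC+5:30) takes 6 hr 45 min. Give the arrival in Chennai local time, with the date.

Convert departure to UTC: 10:25 − 8:45 = 01:40 UTC on May 25.
Add 14 hours and 1 minute leg 1 → 15:41 UTC.
Add 2 hours and 20 minutes layover in Greywater → 18:01 UTC.
Add 6 hours and 3 minutes leg 2 → 00:04 UTC (May 26).
Add 5 hours and 38 minutes layover in Halborough → 05:42 UTC.
Add 6 hours and 45 minutes leg 3 → 12:27 UTC.
Chennai is UTC+5:30, so local arrival = 12:27 + 5:30 = 17:57 on May 26.

17:57 on May 26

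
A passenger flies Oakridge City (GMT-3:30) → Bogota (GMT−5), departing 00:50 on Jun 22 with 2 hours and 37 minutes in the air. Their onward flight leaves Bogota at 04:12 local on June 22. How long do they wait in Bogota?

2 hours 15 minutes

Convert departure to UTC: 00:50 + 3:30 = 04:20 UTC on Jun 22.
Add 2 hours 37 minutes flight time → 06:57 UTC.
Bogota is UTC−5:00, so local arrival = 06:57 − 5:00 = 01:57 on Jun 22.
Layover = 04:12 − 01:57 = 2 hours 15 minutes.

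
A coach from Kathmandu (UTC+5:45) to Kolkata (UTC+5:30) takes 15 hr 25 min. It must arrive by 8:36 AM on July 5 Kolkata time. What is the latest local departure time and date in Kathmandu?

Target arrival in UTC: 8:36 AM − 5:30 = 3:06 AM on Jul 5.
Subtract 15 hours and 25 minutes → departure 11:41 AM UTC on Jul 4.
Kathmandu is UTC+5:45: 11:41 AM + 5:45 = 5:26 PM on Jul 4.

5:26 PM on July 4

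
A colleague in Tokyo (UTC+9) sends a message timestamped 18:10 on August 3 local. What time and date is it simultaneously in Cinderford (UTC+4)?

Cinderford is 5:00 behind Tokyo.
Shift by the zone difference: 18:10 − 5:00 = 13:10 on Aug 3 in Cinderford.

13:10 on August 3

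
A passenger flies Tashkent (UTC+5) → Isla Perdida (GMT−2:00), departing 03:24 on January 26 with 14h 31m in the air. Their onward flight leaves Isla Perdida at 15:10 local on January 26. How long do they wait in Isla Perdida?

Convert departure to UTC: 03:24 − 5:00 = 22:24 UTC on Jan 25.
Add 14 hours and 31 minutes flight time → 12:55 UTC (Jan 26).
Isla Perdida is UTC−2:00, so local arrival = 12:55 − 2:00 = 10:55 on Jan 26.
Layover = 15:10 − 10:55 = 4 hours 15 minutes.

4 hours 15 minutes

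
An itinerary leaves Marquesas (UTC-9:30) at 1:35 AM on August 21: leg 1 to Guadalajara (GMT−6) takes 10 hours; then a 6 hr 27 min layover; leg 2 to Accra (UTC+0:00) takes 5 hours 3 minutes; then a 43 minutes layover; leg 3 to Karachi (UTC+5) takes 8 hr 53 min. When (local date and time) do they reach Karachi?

11:11 PM on August 22

Convert departure to UTC: 1:35 AM + 9:30 = 11:05 AM UTC on Aug 21.
Add 10 hours leg 1 → 9:05 PM UTC.
Add 6 hours 27 minutes layover in Guadalajara → 3:32 AM UTC (Aug 22).
Add 5 hours and 3 minutes leg 2 → 8:35 AM UTC.
Add 43 minutes layover in Accra → 9:18 AM UTC.
Add 8 hours and 53 minutes leg 3 → 6:11 PM UTC.
Karachi is UTC+5:00, so local arrival = 6:11 PM + 5:00 = 11:11 PM on Aug 22.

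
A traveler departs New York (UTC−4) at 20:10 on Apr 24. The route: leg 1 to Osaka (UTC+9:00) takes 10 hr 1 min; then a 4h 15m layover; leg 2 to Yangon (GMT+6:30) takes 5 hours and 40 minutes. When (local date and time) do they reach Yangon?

Convert departure to UTC: 20:10 + 4:00 = 00:10 UTC on Apr 25.
Add 10 hours 1 minute leg 1 → 10:11 UTC.
Add 4 hours and 15 minutes layover in Osaka → 14:26 UTC.
Add 5 hours and 40 minutes leg 2 → 20:06 UTC.
Yangon is UTC+6:30, so local arrival = 20:06 + 6:30 = 02:36 on Apr 26.

02:36 on Apr 26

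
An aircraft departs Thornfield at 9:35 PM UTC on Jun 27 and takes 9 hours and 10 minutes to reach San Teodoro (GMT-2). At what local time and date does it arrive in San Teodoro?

Departure is given in UTC: 9:35 PM on Jun 27.
Add 9 hours and 10 minutes → 6:45 AM UTC (Jun 28).
San Teodoro is UTC−2:00: 6:45 AM − 2:00 = 4:45 AM on Jun 28.

4:45 AM on June 28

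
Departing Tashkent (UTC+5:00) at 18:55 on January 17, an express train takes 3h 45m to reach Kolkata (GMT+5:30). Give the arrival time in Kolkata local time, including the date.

23:10 on January 17

Convert departure to UTC: 18:55 − 5:00 = 13:55 UTC on Jan 17.
Add 3 hours and 45 minutes travel time → 17:40 UTC.
Kolkata is UTC+5:30, so local arrival = 17:40 + 5:30 = 23:10 on Jan 17.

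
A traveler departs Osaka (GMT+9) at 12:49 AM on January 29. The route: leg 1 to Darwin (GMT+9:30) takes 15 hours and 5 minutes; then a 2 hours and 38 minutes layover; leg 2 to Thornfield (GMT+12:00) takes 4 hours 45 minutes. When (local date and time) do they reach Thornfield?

2:17 AM on Jan 30

Convert departure to UTC: 12:49 AM − 9:00 = 3:49 PM UTC on Jan 28.
Add 15 hours and 5 minutes leg 1 → 6:54 AM UTC (Jan 29).
Add 2 hours and 38 minutes layover in Darwin → 9:32 AM UTC.
Add 4 hours 45 minutes leg 2 → 2:17 PM UTC.
Thornfield is UTC+12:00, so local arrival = 2:17 PM + 12:00 = 2:17 AM on Jan 30.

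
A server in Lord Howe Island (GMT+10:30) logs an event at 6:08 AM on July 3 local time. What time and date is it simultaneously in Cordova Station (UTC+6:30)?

In UTC: 6:08 AM − 10:30 = 7:38 PM on Jul 2.
Cordova Station is UTC+6:30: 7:38 PM + 6:30 = 2:08 AM on Jul 3.

2:08 AM on July 3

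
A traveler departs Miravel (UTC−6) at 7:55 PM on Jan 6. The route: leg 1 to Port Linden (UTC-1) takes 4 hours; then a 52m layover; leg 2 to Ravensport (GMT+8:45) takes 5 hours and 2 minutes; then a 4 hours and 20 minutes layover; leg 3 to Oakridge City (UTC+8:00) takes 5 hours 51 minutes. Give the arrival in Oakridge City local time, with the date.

Convert departure to UTC: 7:55 PM + 6:00 = 1:55 AM UTC on Jan 7.
Add 4 hours leg 1 → 5:55 AM UTC.
Add 52 minutes layover in Port Linden → 6:47 AM UTC.
Add 5 hours 2 minutes leg 2 → 11:49 AM UTC.
Add 4 hours 20 minutes layover in Ravensport → 4:09 PM UTC.
Add 5 hours and 51 minutes leg 3 → 10:00 PM UTC.
Oakridge City is UTC+8:00, so local arrival = 10:00 PM + 8:00 = 6:00 AM on Jan 8.

6:00 AM on Jan 8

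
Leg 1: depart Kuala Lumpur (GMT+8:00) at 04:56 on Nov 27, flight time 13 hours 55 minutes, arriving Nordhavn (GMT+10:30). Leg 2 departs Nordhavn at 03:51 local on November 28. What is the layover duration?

6 hours 30 minutes

Convert departure to UTC: 04:56 − 8:00 = 20:56 UTC on Nov 26.
Add 13 hours and 55 minutes flight time → 10:51 UTC (Nov 27).
Nordhavn is UTC+10:30, so local arrival = 10:51 + 10:30 = 21:21 on Nov 27.
Layover = 03:51 − 21:21 (+1 day) = 6 hours 30 minutes.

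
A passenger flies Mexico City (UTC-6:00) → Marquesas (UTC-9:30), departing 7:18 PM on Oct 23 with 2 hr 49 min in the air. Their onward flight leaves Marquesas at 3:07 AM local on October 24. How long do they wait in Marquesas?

Convert departure to UTC: 7:18 PM + 6:00 = 1:18 AM UTC on Oct 24.
Add 2 hours 49 minutes flight time → 4:07 AM UTC.
Marquesas is UTC−9:30, so local arrival = 4:07 AM − 9:30 = 6:37 PM on Oct 23.
Layover = 3:07 AM − 6:37 PM (+1 day) = 8 hours 30 minutes.

8 hours 30 minutes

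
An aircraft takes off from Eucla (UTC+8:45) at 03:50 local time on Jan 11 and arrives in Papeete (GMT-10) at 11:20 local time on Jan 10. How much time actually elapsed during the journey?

Papeete is 18:45 behind Eucla.
Clock-face elapsed time (ignoring zones) is −16 hours 30 minutes.
Actual elapsed = −16 hours 30 minutes + 18:45 = 2 hours 15 minutes.

2 hours 15 minutes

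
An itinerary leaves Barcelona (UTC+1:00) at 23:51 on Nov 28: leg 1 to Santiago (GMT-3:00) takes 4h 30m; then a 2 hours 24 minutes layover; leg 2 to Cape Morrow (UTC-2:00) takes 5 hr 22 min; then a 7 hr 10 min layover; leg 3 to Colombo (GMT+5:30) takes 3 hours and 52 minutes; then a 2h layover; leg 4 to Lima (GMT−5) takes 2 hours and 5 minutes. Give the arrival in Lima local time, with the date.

Convert departure to UTC: 23:51 − 1:00 = 22:51 UTC on Nov 28.
Add 4 hours and 30 minutes leg 1 → 03:21 UTC (Nov 29).
Add 2 hours and 24 minutes layover in Santiago → 05:45 UTC.
Add 5 hours and 22 minutes leg 2 → 11:07 UTC.
Add 7 hours 10 minutes layover in Cape Morrow → 18:17 UTC.
Add 3 hours 52 minutes leg 3 → 22:09 UTC.
Add 2 hours layover in Colombo → 00:09 UTC (Nov 30).
Add 2 hours 5 minutes leg 4 → 02:14 UTC.
Lima is UTC−5:00, so local arrival = 02:14 − 5:00 = 21:14 on Nov 29.

21:14 on November 29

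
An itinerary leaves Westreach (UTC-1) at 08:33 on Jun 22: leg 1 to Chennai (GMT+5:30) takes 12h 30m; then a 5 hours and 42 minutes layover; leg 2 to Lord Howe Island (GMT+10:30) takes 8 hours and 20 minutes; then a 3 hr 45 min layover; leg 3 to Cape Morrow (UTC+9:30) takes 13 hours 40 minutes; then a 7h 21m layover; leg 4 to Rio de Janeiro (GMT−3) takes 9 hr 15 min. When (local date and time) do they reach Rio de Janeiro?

19:06 on June 24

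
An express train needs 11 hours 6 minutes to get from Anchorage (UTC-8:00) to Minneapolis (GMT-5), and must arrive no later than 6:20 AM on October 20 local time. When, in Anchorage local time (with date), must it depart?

Target arrival in UTC: 6:20 AM + 5:00 = 11:20 AM on Oct 20.
Subtract 11 hours 6 minutes → departure 12:14 AM UTC on Oct 20.
Anchorage is UTC−8:00: 12:14 AM − 8:00 = 4:14 PM on Oct 19.

4:14 PM on Oct 19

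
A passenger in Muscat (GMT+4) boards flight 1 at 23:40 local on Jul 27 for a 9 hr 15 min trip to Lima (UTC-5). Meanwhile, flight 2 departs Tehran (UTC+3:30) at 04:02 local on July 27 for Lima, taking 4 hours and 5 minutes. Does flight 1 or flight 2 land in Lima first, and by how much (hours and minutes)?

the second, by 24 hours 18 minutes

Flight 1 in UTC: 23:40 − 4:00 = 19:40 on Jul 27.
+9 hours 15 minutes → arrive 04:55 UTC on Jul 28.
Flight 2 in UTC: 04:02 − 3:30 = 00:32 on Jul 27.
+4 hours 5 minutes → arrive 04:37 UTC on Jul 27.
Flight 2 lands earlier by 24 hours 18 minutes.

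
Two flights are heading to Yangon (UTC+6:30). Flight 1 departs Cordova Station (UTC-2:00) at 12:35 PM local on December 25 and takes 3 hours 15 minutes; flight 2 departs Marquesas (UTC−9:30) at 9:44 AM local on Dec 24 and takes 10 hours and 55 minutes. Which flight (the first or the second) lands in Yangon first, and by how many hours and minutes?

the second, by 11 hours 41 minutes

Flight 1 in UTC: 12:35 PM + 2:00 = 2:35 PM on Dec 25.
+3 hours and 15 minutes → arrive 5:50 PM UTC on Dec 25.
Flight 2 in UTC: 9:44 AM + 9:30 = 7:14 PM on Dec 24.
+10 hours and 55 minutes → arrive 6:09 AM UTC on Dec 25.
Flight 2 lands earlier by 11 hours 41 minutes.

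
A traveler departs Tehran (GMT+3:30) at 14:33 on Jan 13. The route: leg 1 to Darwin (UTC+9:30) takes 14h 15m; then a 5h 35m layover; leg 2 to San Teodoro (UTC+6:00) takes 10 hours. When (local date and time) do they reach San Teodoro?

Convert departure to UTC: 14:33 − 3:30 = 11:03 UTC on Jan 13.
Add 14 hours 15 minutes leg 1 → 01:18 UTC (Jan 14).
Add 5 hours and 35 minutes layover in Darwin → 06:53 UTC.
Add 10 hours leg 2 → 16:53 UTC.
San Teodoro is UTC+6:00, so local arrival = 16:53 + 6:00 = 22:53 on Jan 14.

22:53 on January 14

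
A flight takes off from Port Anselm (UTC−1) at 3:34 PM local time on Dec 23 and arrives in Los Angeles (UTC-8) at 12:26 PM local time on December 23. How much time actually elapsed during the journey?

Los Angeles is 7:00 behind Port Anselm.
Clock-face elapsed time (ignoring zones) is −3 hours 8 minutes.
Actual elapsed = −3 hours 8 minutes + 7:00 = 3 hours 52 minutes.

3 hours 52 minutes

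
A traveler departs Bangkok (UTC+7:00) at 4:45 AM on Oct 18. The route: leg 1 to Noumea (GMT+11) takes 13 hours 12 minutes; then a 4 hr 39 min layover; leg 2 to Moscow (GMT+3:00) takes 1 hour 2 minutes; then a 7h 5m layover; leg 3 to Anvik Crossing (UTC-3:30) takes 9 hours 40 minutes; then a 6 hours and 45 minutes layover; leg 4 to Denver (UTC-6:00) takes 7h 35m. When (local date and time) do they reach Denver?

5:43 PM on October 19

Convert departure to UTC: 4:45 AM − 7:00 = 9:45 PM UTC on Oct 17.
Add 13 hours and 12 minutes leg 1 → 10:57 AM UTC (Oct 18).
Add 4 hours and 39 minutes layover in Noumea → 3:36 PM UTC.
Add 1 hour and 2 minutes leg 2 → 4:38 PM UTC.
Add 7 hours 5 minutes layover in Moscow → 11:43 PM UTC.
Add 9 hours 40 minutes leg 3 → 9:23 AM UTC (Oct 19).
Add 6 hours and 45 minutes layover in Anvik Crossing → 4:08 PM UTC.
Add 7 hours 35 minutes leg 4 → 11:43 PM UTC.
Denver is UTC−6:00, so local arrival = 11:43 PM − 6:00 = 5:43 PM on Oct 19.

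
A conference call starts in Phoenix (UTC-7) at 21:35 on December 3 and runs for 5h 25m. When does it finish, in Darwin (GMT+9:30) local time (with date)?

19:30 on December 4

Convert start to UTC: 21:35 + 7:00 = 04:35 UTC on Dec 4.
Add 5 hours 25 minutes duration → 10:00 UTC.
Darwin is UTC+9:30, so local end time = 10:00 + 9:30 = 19:30 on Dec 4.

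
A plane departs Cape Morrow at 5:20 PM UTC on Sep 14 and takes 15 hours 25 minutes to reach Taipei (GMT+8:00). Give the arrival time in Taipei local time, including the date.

4:45 PM on September 15

Departure is given in UTC: 5:20 PM on Sep 14.
Add 15 hours 25 minutes → 8:45 AM UTC (Sep 15).
Taipei is UTC+8:00: 8:45 AM + 8:00 = 4:45 PM on Sep 15.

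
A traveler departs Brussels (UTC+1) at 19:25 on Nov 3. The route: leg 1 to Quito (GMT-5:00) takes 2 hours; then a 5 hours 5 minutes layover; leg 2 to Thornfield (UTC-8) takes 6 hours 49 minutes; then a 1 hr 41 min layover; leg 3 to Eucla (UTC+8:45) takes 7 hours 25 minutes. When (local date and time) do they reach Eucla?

Convert departure to UTC: 19:25 − 1:00 = 18:25 UTC on Nov 3.
Add 2 hours leg 1 → 20:25 UTC.
Add 5 hours 5 minutes layover in Quito → 01:30 UTC (Nov 4).
Add 6 hours and 49 minutes leg 2 → 08:19 UTC.
Add 1 hour 41 minutes layover in Thornfield → 10:00 UTC.
Add 7 hours and 25 minutes leg 3 → 17:25 UTC.
Eucla is UTC+8:45, so local arrival = 17:25 + 8:45 = 02:10 on Nov 5.

02:10 on November 5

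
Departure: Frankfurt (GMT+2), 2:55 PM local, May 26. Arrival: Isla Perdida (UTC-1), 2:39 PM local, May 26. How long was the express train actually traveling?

Departure in UTC: 2:55 PM − 2:00 = 12:55 PM on May 26.
Arrival in UTC: 2:39 PM + 1:00 = 3:39 PM on May 26.
Elapsed = 3:39 PM − 12:55 PM = 2 hours 44 minutes.

2 hours 44 minutes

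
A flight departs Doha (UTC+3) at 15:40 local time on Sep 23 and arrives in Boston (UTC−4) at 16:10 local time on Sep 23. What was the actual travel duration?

Departure in UTC: 15:40 − 3:00 = 12:40 on Sep 23.
Arrival in UTC: 16:10 + 4:00 = 20:10 on Sep 23.
Elapsed = 20:10 − 12:40 = 7 hours 30 minutes.

7 hours 30 minutes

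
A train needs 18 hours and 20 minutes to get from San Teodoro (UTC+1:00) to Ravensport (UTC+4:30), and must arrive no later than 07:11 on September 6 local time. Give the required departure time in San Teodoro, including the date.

09:21 on September 5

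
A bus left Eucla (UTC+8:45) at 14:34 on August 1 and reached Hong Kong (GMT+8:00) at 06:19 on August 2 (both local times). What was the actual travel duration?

Departure in UTC: 14:34 − 8:45 = 05:49 on Aug 1.
Arrival in UTC: 06:19 − 8:00 = 22:19 on Aug 1.
Elapsed = 22:19 − 05:49 = 16 hours 30 minutes.

16 hours 30 minutes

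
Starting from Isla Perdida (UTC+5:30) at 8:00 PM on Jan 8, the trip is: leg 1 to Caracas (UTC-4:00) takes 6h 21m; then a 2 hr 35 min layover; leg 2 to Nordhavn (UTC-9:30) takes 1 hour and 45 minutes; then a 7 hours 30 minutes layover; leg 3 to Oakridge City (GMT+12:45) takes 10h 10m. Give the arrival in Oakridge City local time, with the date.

7:36 AM on January 10

Convert departure to UTC: 8:00 PM − 5:30 = 2:30 PM UTC on Jan 8.
Add 6 hours 21 minutes leg 1 → 8:51 PM UTC.
Add 2 hours 35 minutes layover in Caracas → 11:26 PM UTC.
Add 1 hour and 45 minutes leg 2 → 1:11 AM UTC (Jan 9).
Add 7 hours and 30 minutes layover in Nordhavn → 8:41 AM UTC.
Add 10 hours and 10 minutes leg 3 → 6:51 PM UTC.
Oakridge City is UTC+12:45, so local arrival = 6:51 PM + 12:45 = 7:36 AM on Jan 10.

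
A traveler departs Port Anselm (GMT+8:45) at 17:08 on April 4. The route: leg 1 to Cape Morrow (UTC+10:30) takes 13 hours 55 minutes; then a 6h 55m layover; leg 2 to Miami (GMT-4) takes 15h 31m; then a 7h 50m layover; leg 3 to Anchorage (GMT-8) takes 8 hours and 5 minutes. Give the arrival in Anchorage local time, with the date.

Convert departure to UTC: 17:08 − 8:45 = 08:23 UTC on Apr 4.
Add 13 hours 55 minutes leg 1 → 22:18 UTC.
Add 6 hours 55 minutes layover in Cape Morrow → 05:13 UTC (Apr 5).
Add 15 hours 31 minutes leg 2 → 20:44 UTC.
Add 7 hours 50 minutes layover in Miami → 04:34 UTC (Apr 6).
Add 8 hours 5 minutes leg 3 → 12:39 UTC.
Anchorage is UTC−8:00, so local arrival = 12:39 − 8:00 = 04:39 on Apr 6.

04:39 on Apr 6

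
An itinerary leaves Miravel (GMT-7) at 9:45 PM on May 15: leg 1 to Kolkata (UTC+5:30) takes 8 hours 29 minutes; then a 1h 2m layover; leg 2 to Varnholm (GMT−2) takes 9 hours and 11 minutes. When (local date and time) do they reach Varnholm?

9:27 PM on May 16

Convert departure to UTC: 9:45 PM + 7:00 = 4:45 AM UTC on May 16.
Add 8 hours 29 minutes leg 1 → 1:14 PM UTC.
Add 1 hour and 2 minutes layover in Kolkata → 2:16 PM UTC.
Add 9 hours and 11 minutes leg 2 → 11:27 PM UTC.
Varnholm is UTC−2:00, so local arrival = 11:27 PM − 2:00 = 9:27 PM on May 16.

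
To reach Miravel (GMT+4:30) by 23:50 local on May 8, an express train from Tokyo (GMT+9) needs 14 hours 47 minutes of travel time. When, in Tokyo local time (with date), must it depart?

Target arrival in UTC: 23:50 − 4:30 = 19:20 on May 8.
Subtract 14 hours and 47 minutes → departure 04:33 UTC on May 8.
Tokyo is UTC+9:00: 04:33 + 9:00 = 13:33 on May 8.

13:33 on May 8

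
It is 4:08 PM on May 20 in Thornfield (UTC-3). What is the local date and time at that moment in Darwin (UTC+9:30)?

In UTC: 4:08 PM + 3:00 = 7:08 PM on May 20.
Darwin is UTC+9:30: 7:08 PM + 9:30 = 4:38 AM on May 21.

4:38 AM on May 21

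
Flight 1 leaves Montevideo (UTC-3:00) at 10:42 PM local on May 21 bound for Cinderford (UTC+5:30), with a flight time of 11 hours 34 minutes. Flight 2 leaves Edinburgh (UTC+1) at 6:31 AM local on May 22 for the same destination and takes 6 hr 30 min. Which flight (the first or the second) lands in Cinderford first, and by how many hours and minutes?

the second, by 1 hour 15 minutes

Flight 1 in UTC: 10:42 PM + 3:00 = 1:42 AM on May 22.
+11 hours and 34 minutes → arrive 1:16 PM UTC on May 22.
Flight 2 in UTC: 6:31 AM − 1:00 = 5:31 AM on May 22.
+6 hours 30 minutes → arrive 12:01 PM UTC on May 22.
Flight 2 lands earlier by 1 hour 15 minutes.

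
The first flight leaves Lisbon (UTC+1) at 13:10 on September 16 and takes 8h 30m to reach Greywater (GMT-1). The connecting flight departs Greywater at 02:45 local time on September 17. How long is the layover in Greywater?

Convert departure to UTC: 13:10 − 1:00 = 12:10 UTC on Sep 16.
Add 8 hours 30 minutes flight time → 20:40 UTC.
Greywater is UTC−1:00, so local arrival = 20:40 − 1:00 = 19:40 on Sep 16.
Layover = 02:45 − 19:40 (+1 day) = 7 hours 5 minutes.

7 hours 5 minutes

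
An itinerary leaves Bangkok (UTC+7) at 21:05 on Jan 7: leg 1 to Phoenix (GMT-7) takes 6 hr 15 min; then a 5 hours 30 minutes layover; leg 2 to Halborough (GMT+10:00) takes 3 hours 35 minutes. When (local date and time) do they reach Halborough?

Convert departure to UTC: 21:05 − 7:00 = 14:05 UTC on Jan 7.
Add 6 hours 15 minutes leg 1 → 20:20 UTC.
Add 5 hours and 30 minutes layover in Phoenix → 01:50 UTC (Jan 8).
Add 3 hours and 35 minutes leg 2 → 05:25 UTC.
Halborough is UTC+10:00, so local arrival = 05:25 + 10:00 = 15:25 on Jan 8.

15:25 on Jan 8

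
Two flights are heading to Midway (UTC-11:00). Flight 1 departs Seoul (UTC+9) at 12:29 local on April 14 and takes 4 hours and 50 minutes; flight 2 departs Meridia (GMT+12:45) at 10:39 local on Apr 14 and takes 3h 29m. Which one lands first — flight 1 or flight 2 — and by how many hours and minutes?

Flight 1 in UTC: 12:29 − 9:00 = 03:29 on Apr 14.
+4 hours 50 minutes → arrive 08:19 UTC on Apr 14.
Flight 2 in UTC: 10:39 − 12:45 = 21:54 on Apr 13.
+3 hours 29 minutes → arrive 01:23 UTC on Apr 14.
Flight 2 lands earlier by 6 hours 56 minutes.

the second, by 6 hours 56 minutes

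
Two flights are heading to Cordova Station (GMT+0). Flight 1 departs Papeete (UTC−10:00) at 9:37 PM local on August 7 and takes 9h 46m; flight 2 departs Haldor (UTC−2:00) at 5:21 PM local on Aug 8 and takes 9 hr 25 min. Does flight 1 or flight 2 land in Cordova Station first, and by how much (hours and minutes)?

Flight 1 in UTC: 9:37 PM + 10:00 = 7:37 AM on Aug 8.
+9 hours 46 minutes → arrive 5:23 PM UTC on Aug 8.
Flight 2 in UTC: 5:21 PM + 2:00 = 7:21 PM on Aug 8.
+9 hours 25 minutes → arrive 4:46 AM UTC on Aug 9.
Flight 1 lands earlier by 11 hours 23 minutes.

the first, by 11 hours 23 minutes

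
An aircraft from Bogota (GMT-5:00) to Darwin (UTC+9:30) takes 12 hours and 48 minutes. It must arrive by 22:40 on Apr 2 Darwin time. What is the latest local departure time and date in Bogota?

19:22 on Apr 1

Target arrival in UTC: 22:40 − 9:30 = 13:10 on Apr 2.
Subtract 12 hours and 48 minutes → departure 00:22 UTC on Apr 2.
Bogota is UTC−5:00: 00:22 − 5:00 = 19:22 on Apr 1.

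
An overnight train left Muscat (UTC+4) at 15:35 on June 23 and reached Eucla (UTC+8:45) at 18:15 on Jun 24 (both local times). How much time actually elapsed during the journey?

Eucla is 4:45 ahead of Muscat.
Clock-face elapsed time (ignoring zones) is 26 hours 40 minutes.
Actual elapsed = 26 hours 40 minutes − 4:45 = 21 hours 55 minutes.

21 hours 55 minutes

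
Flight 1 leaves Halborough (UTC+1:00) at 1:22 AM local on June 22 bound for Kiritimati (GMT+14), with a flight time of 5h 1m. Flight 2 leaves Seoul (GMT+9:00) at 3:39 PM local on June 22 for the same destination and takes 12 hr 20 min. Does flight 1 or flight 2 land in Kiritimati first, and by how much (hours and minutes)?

Flight 1 in UTC: 1:22 AM − 1:00 = 12:22 AM on Jun 22.
+5 hours 1 minute → arrive 5:23 AM UTC on Jun 22.
Flight 2 in UTC: 3:39 PM − 9:00 = 6:39 AM on Jun 22.
+12 hours and 20 minutes → arrive 6:59 PM UTC on Jun 22.
Flight 1 lands earlier by 13 hours 36 minutes.

the first, by 13 hours 36 minutes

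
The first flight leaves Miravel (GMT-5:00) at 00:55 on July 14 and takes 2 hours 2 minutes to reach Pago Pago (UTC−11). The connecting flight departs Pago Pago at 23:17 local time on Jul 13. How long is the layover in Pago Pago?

Convert departure to UTC: 00:55 + 5:00 = 05:55 UTC on Jul 14.
Add 2 hours 2 minutes flight time → 07:57 UTC.
Pago Pago is UTC−11:00, so local arrival = 07:57 − 11:00 = 20:57 on Jul 13.
Layover = 23:17 − 20:57 = 2 hours 20 minutes.

2 hours 20 minutes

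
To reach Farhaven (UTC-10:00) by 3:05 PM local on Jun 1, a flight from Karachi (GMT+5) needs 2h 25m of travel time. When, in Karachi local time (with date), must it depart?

Target arrival in UTC: 3:05 PM + 10:00 = 1:05 AM on Jun 2.
Subtract 2 hours 25 minutes → departure 10:40 PM UTC on Jun 1.
Karachi is UTC+5:00: 10:40 PM + 5:00 = 3:40 AM on Jun 2.

3:40 AM on June 2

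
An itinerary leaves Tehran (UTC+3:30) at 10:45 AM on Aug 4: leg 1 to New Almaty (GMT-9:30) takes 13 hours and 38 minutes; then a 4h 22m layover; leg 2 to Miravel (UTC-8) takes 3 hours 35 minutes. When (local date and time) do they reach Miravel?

Convert departure to UTC: 10:45 AM − 3:30 = 7:15 AM UTC on Aug 4.
Add 13 hours and 38 minutes leg 1 → 8:53 PM UTC.
Add 4 hours 22 minutes layover in New Almaty → 1:15 AM UTC (Aug 5).
Add 3 hours and 35 minutes leg 2 → 4:50 AM UTC.
Miravel is UTC−8:00, so local arrival = 4:50 AM − 8:00 = 8:50 PM on Aug 4.

8:50 PM on August 4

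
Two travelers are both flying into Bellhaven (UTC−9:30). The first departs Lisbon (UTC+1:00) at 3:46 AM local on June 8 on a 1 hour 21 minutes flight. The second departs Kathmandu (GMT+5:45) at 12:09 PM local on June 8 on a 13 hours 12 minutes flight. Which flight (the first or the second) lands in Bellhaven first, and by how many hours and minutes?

the first, by 15 hours 29 minutes

Flight 1 in UTC: 3:46 AM − 1:00 = 2:46 AM on Jun 8.
+1 hour 21 minutes → arrive 4:07 AM UTC on Jun 8.
Flight 2 in UTC: 12:09 PM − 5:45 = 6:24 AM on Jun 8.
+13 hours and 12 minutes → arrive 7:36 PM UTC on Jun 8.
Flight 1 lands earlier by 15 hours 29 minutes.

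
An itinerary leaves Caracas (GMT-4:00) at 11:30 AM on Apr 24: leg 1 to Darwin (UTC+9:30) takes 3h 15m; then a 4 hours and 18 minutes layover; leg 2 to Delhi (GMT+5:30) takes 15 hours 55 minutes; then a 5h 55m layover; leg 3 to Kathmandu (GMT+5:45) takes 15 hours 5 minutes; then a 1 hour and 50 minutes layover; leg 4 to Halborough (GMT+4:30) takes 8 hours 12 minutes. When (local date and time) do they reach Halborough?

2:30 AM on April 27

Convert departure to UTC: 11:30 AM + 4:00 = 3:30 PM UTC on Apr 24.
Add 3 hours 15 minutes leg 1 → 6:45 PM UTC.
Add 4 hours 18 minutes layover in Darwin → 11:03 PM UTC.
Add 15 hours and 55 minutes leg 2 → 2:58 PM UTC (Apr 25).
Add 5 hours and 55 minutes layover in Delhi → 8:53 PM UTC.
Add 15 hours and 5 minutes leg 3 → 11:58 AM UTC (Apr 26).
Add 1 hour and 50 minutes layover in Kathmandu → 1:48 PM UTC.
Add 8 hours 12 minutes leg 4 → 10:00 PM UTC.
Halborough is UTC+4:30, so local arrival = 10:00 PM + 4:30 = 2:30 AM on Apr 27.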